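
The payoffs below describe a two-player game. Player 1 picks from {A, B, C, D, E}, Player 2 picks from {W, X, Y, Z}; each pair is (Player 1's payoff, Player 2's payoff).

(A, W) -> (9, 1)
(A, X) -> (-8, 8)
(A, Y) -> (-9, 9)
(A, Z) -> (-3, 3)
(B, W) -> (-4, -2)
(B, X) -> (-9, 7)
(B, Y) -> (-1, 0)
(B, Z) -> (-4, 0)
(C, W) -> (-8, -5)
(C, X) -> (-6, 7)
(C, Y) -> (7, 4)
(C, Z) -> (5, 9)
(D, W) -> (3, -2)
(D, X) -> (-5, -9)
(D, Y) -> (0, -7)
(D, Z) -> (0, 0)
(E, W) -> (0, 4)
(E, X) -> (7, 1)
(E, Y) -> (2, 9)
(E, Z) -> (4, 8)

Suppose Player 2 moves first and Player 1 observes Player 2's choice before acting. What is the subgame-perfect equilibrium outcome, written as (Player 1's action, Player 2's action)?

Player 1 best-responds to each possible Player 2 move:
- W: Player 1 compares 9, -4, -8, 3, 0 and picks A; Player 2 would get 1.
- X: Player 1 compares -8, -9, -6, -5, 7 and picks E; Player 2 would get 1.
- Y: Player 1 compares -9, -1, 7, 0, 2 and picks C; Player 2 would get 4.
- Z: Player 1 compares -3, -4, 5, 0, 4 and picks C; Player 2 would get 9.
Among 1, 1, 4, 9, the best is 9 at Z. Subgame-perfect outcome: (C, Z) with payoffs (5, 9).

(C, Z)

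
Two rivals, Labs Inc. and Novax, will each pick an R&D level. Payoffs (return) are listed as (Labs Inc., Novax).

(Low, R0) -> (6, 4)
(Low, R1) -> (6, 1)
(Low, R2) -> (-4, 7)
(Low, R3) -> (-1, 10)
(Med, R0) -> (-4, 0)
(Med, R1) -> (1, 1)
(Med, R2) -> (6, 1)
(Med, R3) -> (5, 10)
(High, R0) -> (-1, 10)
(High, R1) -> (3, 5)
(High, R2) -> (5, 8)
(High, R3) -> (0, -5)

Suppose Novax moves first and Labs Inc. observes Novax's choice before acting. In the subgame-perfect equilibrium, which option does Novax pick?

Solve by backward induction (Novax leads).
- R0: BR = Low, leader payoff 4.
- R1: BR = Low, leader payoff 1.
- R2: BR = Med, leader payoff 1.
- R3: BR = Med, leader payoff 10.
Among 4, 1, 1, 10, the best is 10 at R3. Subgame-perfect outcome: (Med, R3) with payoffs (5, 10).

R3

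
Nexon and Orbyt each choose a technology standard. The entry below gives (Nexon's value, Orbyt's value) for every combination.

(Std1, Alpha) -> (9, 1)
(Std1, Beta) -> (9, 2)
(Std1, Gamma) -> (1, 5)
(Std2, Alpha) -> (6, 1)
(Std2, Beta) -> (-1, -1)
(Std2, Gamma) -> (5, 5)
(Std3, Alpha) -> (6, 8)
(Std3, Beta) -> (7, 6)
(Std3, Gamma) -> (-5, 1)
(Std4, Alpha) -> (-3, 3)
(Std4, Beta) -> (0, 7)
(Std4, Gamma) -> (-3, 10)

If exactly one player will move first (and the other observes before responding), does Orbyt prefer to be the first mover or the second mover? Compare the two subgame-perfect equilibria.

If Nexon leads: Orbyt's best replies are Std1→Gamma, Std2→Gamma, Std3→Alpha, Std4→Gamma; Nexon's induced payoffs 1, 5, 6, -3; outcome (Std3, Alpha), payoffs (6, 8).
If Orbyt leads: Nexon's best replies are Alpha→Std1, Beta→Std1, Gamma→Std2; Orbyt's induced payoffs 1, 2, 5; outcome (Std2, Gamma), payoffs (5, 5).
Orbyt gets 5 moving first and 8 moving second, so Orbyt prefers to move second.

second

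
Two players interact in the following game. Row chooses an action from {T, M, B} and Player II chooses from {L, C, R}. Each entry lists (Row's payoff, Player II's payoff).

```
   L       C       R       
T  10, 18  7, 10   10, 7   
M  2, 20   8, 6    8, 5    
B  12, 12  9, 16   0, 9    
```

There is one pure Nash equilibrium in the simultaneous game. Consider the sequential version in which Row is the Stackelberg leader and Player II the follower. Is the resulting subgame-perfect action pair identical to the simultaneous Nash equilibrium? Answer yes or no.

no

Solve by backward induction (Row leads).
- T: BR = L, leader payoff 10.
- M: BR = L, leader payoff 2.
- B: BR = C, leader payoff 9.
Among 10, 2, 9, the best is 10 at T. Subgame-perfect outcome: (T, L) with payoffs (10, 18).
For the simultaneous game, intersect best replies.
Row's best replies: L→B; C→B; R→T.
Player II's best replies: T→L; M→L; B→C.
Only (B, C) has each player best-responding; Nash payoffs (9, 16).
Sequential outcome (T, L) differs from the Nash profile (B, C).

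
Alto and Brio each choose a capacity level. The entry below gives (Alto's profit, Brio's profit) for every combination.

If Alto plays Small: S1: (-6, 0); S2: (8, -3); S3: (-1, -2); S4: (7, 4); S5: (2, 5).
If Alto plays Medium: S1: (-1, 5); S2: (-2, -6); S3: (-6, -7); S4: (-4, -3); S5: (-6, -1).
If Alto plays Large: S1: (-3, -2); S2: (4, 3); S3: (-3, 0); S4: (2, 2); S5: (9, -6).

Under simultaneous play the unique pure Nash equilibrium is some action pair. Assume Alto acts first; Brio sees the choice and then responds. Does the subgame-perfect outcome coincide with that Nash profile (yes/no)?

no

Solve by backward induction (Alto leads).
- Small → Brio plays S5 (best of 0, -3, -2, 4, 5); Alto gets 2.
- Medium → Brio plays S1 (best of 5, -6, -7, -3, -1); Alto gets -1.
- Large → Brio plays S2 (best of -2, 3, 0, 2, -6); Alto gets 4.
Maximizing over 2, -1, 4, Alto chooses Large. Subgame-perfect outcome: (Large, S2) with payoffs (4, 3).
For the simultaneous game, intersect best replies.
Alto's best replies: S1→Medium; S2→Small; S3→Small; S4→Small; S5→Large.
Brio's best replies: Small→S5; Medium→S1; Large→S2.
Only (Medium, S1) has each player best-responding; Nash payoffs (-1, 5).
Sequential outcome (Large, S2) differs from the Nash profile (Medium, S1).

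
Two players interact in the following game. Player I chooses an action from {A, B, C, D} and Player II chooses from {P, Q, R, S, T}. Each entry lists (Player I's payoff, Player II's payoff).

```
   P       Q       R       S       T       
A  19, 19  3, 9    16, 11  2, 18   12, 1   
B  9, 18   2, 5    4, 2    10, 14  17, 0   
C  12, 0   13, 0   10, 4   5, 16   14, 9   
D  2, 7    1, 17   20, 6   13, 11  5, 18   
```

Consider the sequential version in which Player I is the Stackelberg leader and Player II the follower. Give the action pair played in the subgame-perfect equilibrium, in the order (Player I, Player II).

(A, P)

Player II best-responds to each possible Player I move:
- A: Player II compares 19, 9, 11, 18, 1 and picks P; Player I would get 19.
- B: Player II compares 18, 5, 2, 14, 0 and picks P; Player I would get 9.
- C: Player II compares 0, 0, 4, 16, 9 and picks S; Player I would get 5.
- D: Player II compares 7, 17, 6, 11, 18 and picks T; Player I would get 5.
Among 19, 9, 5, 5, the best is 19 at A. Subgame-perfect outcome: (A, P) with payoffs (19, 19).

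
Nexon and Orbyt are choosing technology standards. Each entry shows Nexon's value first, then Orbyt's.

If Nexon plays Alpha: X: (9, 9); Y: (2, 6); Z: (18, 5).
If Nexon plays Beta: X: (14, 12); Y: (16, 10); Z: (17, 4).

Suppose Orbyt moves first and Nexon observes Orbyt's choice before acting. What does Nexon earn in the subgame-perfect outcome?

14

Work backward from Nexon's decision.
- X: BR = Beta, leader payoff 12.
- Y: BR = Beta, leader payoff 10.
- Z: BR = Alpha, leader payoff 5.
Among 12, 10, 5, the best is 12 at X. Subgame-perfect outcome: (Beta, X) with payoffs (14, 12).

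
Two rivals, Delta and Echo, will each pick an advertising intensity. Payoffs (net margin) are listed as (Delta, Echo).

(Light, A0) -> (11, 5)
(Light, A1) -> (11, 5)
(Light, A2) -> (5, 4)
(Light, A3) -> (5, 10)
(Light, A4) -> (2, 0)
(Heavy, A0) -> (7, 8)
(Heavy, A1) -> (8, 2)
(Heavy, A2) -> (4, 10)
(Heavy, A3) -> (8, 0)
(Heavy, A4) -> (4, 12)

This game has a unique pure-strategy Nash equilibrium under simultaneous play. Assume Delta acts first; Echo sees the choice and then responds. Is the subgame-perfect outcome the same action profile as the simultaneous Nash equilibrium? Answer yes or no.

no

Echo best-responds to each possible Delta move:
- Light: BR = A3, leader payoff 5.
- Heavy: BR = A4, leader payoff 4.
Delta's induced payoffs are 5, 4, so Delta commits to Light. Subgame-perfect outcome: (Light, A3) with payoffs (5, 10).
For the simultaneous game, intersect best replies.
Delta's best replies: A0→Light; A1→Light; A2→Light; A3→Heavy; A4→Heavy.
Echo's best replies: Light→A3; Heavy→A4.
Only (Heavy, A4) has each player best-responding; Nash payoffs (4, 12).
Sequential outcome (Light, A3) differs from the Nash profile (Heavy, A4).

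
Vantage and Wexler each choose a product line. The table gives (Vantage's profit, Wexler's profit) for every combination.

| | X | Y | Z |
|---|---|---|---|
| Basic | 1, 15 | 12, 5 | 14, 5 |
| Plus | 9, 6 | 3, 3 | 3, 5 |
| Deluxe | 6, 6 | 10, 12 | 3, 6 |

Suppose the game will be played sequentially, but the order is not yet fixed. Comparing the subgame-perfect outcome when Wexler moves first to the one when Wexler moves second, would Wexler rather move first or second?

second

If Vantage leads: Wexler's best replies are Basic→X, Plus→X, Deluxe→Y; Vantage's induced payoffs 1, 9, 10; outcome (Deluxe, Y), payoffs (10, 12).
If Wexler leads: Vantage's best replies are X→Plus, Y→Basic, Z→Basic; Wexler's induced payoffs 6, 5, 5; outcome (Plus, X), payoffs (9, 6).
Wexler gets 6 moving first and 12 moving second, so Wexler prefers to move second.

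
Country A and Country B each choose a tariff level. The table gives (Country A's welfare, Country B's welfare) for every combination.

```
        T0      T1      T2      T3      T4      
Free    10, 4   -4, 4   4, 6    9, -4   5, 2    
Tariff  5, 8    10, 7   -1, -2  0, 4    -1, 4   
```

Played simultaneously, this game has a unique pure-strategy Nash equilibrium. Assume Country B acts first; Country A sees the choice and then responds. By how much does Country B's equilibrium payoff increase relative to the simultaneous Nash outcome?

Country A best-responds to each possible Country B move:
- T0: Country A compares 10, 5 and picks Free; Country B would get 4.
- T1: Country A compares -4, 10 and picks Tariff; Country B would get 7.
- T2: Country A compares 4, -1 and picks Free; Country B would get 6.
- T3: Country A compares 9, 0 and picks Free; Country B would get -4.
- T4: Country A compares 5, -1 and picks Free; Country B would get 2.
Maximizing over 4, 7, 6, -4, 2, Country B chooses T1. Subgame-perfect outcome: (Tariff, T1) with payoffs (10, 7).
Under simultaneous play:
Country A's best replies: T0→Free; T1→Tariff; T2→Free; T3→Free; T4→Free.
Country B's best replies: Free→T2; Tariff→T0.
Only (Free, T2) has each player best-responding; Nash payoffs (4, 6).
Country B's commitment gain: 7 − 6 = 1.

1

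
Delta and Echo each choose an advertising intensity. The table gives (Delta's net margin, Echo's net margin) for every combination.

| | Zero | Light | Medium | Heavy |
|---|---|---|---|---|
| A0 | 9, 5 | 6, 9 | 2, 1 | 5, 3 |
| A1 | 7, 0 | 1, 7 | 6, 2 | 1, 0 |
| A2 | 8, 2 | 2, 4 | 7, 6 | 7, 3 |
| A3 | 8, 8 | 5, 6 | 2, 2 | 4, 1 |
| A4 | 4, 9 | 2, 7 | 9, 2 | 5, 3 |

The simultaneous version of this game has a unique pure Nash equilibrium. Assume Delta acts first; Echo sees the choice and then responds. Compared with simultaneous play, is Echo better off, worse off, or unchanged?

worse off

Echo best-responds to each possible Delta move:
- A0: BR = Light, leader payoff 6.
- A1: BR = Light, leader payoff 1.
- A2: BR = Medium, leader payoff 7.
- A3: BR = Zero, leader payoff 8.
- A4: BR = Zero, leader payoff 4.
Delta's induced payoffs are 6, 1, 7, 8, 4, so Delta commits to A3. Subgame-perfect outcome: (A3, Zero) with payoffs (8, 8).
Under simultaneous play:
Delta's best replies: Zero→A0; Light→A0; Medium→A4; Heavy→A2.
Echo's best replies: A0→Light; A1→Light; A2→Medium; A3→Zero; A4→Zero.
Only (A0, Light) has each player best-responding; Nash payoffs (6, 9).
Echo earns 8 sequentially versus 9 at the Nash outcome: worse off.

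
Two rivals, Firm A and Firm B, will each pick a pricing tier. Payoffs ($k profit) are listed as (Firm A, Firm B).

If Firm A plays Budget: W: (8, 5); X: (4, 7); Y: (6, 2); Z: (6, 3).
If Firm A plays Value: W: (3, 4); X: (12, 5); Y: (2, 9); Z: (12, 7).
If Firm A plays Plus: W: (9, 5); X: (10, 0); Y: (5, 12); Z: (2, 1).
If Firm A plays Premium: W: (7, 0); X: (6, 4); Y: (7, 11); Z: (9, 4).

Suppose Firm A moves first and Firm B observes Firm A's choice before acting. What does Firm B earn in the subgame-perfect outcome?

Work backward from Firm B's decision.
- Budget → Firm B plays X (best of 5, 7, 2, 3); Firm A gets 4.
- Value → Firm B plays Y (best of 4, 5, 9, 7); Firm A gets 2.
- Plus → Firm B plays Y (best of 5, 0, 12, 1); Firm A gets 5.
- Premium → Firm B plays Y (best of 0, 4, 11, 4); Firm A gets 7.
Firm A's induced payoffs are 4, 2, 5, 7, so Firm A commits to Premium. Subgame-perfect outcome: (Premium, Y) with payoffs (7, 11).

11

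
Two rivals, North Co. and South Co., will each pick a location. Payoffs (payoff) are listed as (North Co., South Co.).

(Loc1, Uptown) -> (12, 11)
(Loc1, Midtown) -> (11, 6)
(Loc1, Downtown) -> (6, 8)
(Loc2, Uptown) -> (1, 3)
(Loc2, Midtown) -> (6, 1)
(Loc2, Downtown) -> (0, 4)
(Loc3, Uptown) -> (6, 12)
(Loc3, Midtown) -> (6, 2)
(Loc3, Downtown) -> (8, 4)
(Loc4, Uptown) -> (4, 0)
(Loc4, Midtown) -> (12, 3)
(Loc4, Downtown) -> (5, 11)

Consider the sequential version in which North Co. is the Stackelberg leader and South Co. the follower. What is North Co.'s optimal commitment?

Work backward from South Co.'s decision.
- Loc1: BR = Uptown, leader payoff 12.
- Loc2: BR = Downtown, leader payoff 0.
- Loc3: BR = Uptown, leader payoff 6.
- Loc4: BR = Downtown, leader payoff 5.
North Co.'s induced payoffs are 12, 0, 6, 5, so North Co. commits to Loc1. Subgame-perfect outcome: (Loc1, Uptown) with payoffs (12, 11).

Loc1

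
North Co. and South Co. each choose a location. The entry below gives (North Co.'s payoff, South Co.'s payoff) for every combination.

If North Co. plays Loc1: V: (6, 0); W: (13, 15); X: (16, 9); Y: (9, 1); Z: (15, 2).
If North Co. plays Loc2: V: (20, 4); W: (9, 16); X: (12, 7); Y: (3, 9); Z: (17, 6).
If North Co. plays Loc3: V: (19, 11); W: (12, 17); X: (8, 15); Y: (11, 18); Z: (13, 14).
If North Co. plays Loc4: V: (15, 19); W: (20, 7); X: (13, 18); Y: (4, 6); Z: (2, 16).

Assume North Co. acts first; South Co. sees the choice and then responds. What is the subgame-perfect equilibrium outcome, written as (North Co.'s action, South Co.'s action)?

Work backward from South Co.'s decision.
- Loc1: BR = W, leader payoff 13.
- Loc2: BR = W, leader payoff 9.
- Loc3: BR = Y, leader payoff 11.
- Loc4: BR = V, leader payoff 15.
Maximizing over 13, 9, 11, 15, North Co. chooses Loc4. Subgame-perfect outcome: (Loc4, V) with payoffs (15, 19).

(Loc4, V)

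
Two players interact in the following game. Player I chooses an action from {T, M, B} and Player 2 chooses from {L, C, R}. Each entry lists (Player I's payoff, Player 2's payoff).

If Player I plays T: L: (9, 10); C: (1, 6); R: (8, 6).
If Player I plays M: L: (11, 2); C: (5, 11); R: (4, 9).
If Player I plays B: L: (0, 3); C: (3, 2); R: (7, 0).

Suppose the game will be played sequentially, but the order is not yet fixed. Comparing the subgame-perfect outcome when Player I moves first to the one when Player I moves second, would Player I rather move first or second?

first

If Player I leads: Player 2's best replies are T→L, M→C, B→L; Player I's induced payoffs 9, 5, 0; outcome (T, L), payoffs (9, 10).
If Player 2 leads: Player I's best replies are L→M, C→M, R→T; Player 2's induced payoffs 2, 11, 6; outcome (M, C), payoffs (5, 11).
Player I gets 9 moving first and 5 moving second, so Player I prefers to move first.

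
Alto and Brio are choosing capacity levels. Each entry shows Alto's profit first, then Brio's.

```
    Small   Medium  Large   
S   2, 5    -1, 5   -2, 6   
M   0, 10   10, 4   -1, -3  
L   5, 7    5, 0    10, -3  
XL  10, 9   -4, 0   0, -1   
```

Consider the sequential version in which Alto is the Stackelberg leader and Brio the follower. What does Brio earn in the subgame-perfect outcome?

9

Work backward from Brio's decision.
- S → Brio plays Large (best of 5, 5, 6); Alto gets -2.
- M → Brio plays Small (best of 10, 4, -3); Alto gets 0.
- L → Brio plays Small (best of 7, 0, -3); Alto gets 5.
- XL → Brio plays Small (best of 9, 0, -1); Alto gets 10.
Alto's induced payoffs are -2, 0, 5, 10, so Alto commits to XL. Subgame-perfect outcome: (XL, Small) with payoffs (10, 9).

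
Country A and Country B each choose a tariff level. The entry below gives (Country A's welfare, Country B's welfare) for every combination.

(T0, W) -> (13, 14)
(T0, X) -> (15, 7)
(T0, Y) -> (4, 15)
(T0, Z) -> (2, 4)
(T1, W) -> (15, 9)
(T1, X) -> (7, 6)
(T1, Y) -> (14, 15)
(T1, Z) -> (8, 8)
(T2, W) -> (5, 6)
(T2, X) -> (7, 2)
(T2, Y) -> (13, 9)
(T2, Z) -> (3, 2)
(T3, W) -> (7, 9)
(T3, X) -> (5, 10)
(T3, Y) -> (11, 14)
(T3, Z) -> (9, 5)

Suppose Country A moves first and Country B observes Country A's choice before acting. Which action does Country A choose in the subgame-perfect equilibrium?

T1

Backward induction with Country A moving first.
- T0 → Country B plays Y (best of 14, 7, 15, 4); Country A gets 4.
- T1 → Country B plays Y (best of 9, 6, 15, 8); Country A gets 14.
- T2 → Country B plays Y (best of 6, 2, 9, 2); Country A gets 13.
- T3 → Country B plays Y (best of 9, 10, 14, 5); Country A gets 11.
Among 4, 14, 13, 11, the best is 14 at T1. Subgame-perfect outcome: (T1, Y) with payoffs (14, 15).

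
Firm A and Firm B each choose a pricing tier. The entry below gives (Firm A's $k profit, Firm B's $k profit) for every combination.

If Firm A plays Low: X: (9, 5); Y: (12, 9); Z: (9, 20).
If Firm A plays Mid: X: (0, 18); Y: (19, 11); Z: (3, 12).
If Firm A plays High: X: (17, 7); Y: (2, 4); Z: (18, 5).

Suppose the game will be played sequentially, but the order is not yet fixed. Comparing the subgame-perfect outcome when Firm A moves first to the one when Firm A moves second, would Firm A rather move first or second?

second

If Firm A leads: Firm B's best replies are Low→Z, Mid→X, High→X; Firm A's induced payoffs 9, 0, 17; outcome (High, X), payoffs (17, 7).
If Firm B leads: Firm A's best replies are X→High, Y→Mid, Z→High; Firm B's induced payoffs 7, 11, 5; outcome (Mid, Y), payoffs (19, 11).
Firm A gets 17 moving first and 19 moving second, so Firm A prefers to move second.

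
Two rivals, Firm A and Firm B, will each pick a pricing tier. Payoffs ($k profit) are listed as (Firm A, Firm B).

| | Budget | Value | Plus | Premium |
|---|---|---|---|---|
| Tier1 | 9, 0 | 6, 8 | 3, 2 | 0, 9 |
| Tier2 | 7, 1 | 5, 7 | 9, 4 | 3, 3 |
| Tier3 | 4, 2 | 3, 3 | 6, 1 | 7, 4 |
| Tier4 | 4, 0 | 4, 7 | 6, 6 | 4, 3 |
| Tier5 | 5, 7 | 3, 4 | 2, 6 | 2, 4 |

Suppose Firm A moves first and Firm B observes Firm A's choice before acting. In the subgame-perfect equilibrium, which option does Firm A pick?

Tier3

Backward induction with Firm A moving first.
- Tier1: BR = Premium, leader payoff 0.
- Tier2: BR = Value, leader payoff 5.
- Tier3: BR = Premium, leader payoff 7.
- Tier4: BR = Value, leader payoff 4.
- Tier5: BR = Budget, leader payoff 5.
Among 0, 5, 7, 4, 5, the best is 7 at Tier3. Subgame-perfect outcome: (Tier3, Premium) with payoffs (7, 4).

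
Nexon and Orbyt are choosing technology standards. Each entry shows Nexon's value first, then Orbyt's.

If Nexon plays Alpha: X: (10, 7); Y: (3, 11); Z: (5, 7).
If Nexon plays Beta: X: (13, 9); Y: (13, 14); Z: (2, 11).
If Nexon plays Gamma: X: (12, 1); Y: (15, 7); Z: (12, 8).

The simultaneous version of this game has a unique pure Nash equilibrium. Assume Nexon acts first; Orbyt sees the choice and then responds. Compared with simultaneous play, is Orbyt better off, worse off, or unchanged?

better off

Solve by backward induction (Nexon leads).
- Alpha: Orbyt compares 7, 11, 7 and picks Y; Nexon would get 3.
- Beta: Orbyt compares 9, 14, 11 and picks Y; Nexon would get 13.
- Gamma: Orbyt compares 1, 7, 8 and picks Z; Nexon would get 12.
Maximizing over 3, 13, 12, Nexon chooses Beta. Subgame-perfect outcome: (Beta, Y) with payoffs (13, 14).
Now find the simultaneous Nash equilibrium.
Nexon's best replies: X→Beta; Y→Gamma; Z→Gamma.
Orbyt's best replies: Alpha→Y; Beta→Y; Gamma→Z.
The unique mutual best reply is (Gamma, Z), giving (12, 8).
Orbyt earns 14 sequentially versus 8 at the Nash outcome: better off.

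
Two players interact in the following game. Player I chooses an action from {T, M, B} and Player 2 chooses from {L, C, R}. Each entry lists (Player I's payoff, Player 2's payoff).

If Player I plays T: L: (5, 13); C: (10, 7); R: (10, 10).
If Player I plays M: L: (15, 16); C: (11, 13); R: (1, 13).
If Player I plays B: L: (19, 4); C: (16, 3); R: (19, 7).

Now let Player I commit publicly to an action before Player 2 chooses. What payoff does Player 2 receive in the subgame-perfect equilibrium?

Work backward from Player 2's decision.
- T: Player 2 compares 13, 7, 10 and picks L; Player I would get 5.
- M: Player 2 compares 16, 13, 13 and picks L; Player I would get 15.
- B: Player 2 compares 4, 3, 7 and picks R; Player I would get 19.
Maximizing over 5, 15, 19, Player I chooses B. Subgame-perfect outcome: (B, R) with payoffs (19, 7).

7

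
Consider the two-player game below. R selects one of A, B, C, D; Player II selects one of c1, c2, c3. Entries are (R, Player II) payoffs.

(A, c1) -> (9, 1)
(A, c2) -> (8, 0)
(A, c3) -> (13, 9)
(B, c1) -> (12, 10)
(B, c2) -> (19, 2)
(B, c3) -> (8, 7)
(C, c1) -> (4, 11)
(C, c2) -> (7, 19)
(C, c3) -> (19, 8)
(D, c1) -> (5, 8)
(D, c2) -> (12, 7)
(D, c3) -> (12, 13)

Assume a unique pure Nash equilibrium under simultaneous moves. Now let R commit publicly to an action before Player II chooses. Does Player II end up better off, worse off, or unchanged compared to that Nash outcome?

Player II best-responds to each possible R move:
- A: Player II compares 1, 0, 9 and picks c3; R would get 13.
- B: Player II compares 10, 2, 7 and picks c1; R would get 12.
- C: Player II compares 11, 19, 8 and picks c2; R would get 7.
- D: Player II compares 8, 7, 13 and picks c3; R would get 12.
Among 13, 12, 7, 12, the best is 13 at A. Subgame-perfect outcome: (A, c3) with payoffs (13, 9).
Now find the simultaneous Nash equilibrium.
R's best replies: c1→B; c2→B; c3→C.
Player II's best replies: A→c3; B→c1; C→c2; D→c3.
The unique mutual best reply is (B, c1), giving (12, 10).
Player II earns 9 sequentially versus 10 at the Nash outcome: worse off.

worse off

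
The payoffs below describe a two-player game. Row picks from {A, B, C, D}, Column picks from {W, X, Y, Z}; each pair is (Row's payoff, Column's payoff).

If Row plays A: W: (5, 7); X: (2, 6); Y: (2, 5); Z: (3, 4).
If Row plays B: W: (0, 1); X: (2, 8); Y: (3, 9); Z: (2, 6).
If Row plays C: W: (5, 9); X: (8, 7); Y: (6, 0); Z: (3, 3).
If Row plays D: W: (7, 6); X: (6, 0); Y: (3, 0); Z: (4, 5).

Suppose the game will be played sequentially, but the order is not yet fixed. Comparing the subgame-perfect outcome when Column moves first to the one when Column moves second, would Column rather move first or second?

If Row leads: Column's best replies are A→W, B→Y, C→W, D→W; Row's induced payoffs 5, 3, 5, 7; outcome (D, W), payoffs (7, 6).
If Column leads: Row's best replies are W→D, X→C, Y→C, Z→D; Column's induced payoffs 6, 7, 0, 5; outcome (C, X), payoffs (8, 7).
Column gets 7 moving first and 6 moving second, so Column prefers to move first.

first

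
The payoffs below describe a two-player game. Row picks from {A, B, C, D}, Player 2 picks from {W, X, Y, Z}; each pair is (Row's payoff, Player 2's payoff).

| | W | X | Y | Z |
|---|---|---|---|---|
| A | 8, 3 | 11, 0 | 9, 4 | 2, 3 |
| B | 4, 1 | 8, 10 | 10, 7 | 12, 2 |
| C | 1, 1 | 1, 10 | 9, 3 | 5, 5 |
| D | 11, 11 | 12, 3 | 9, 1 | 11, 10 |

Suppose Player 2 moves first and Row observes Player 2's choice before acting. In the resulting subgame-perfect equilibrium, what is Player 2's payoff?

Backward induction with Player 2 moving first.
- W: BR = D, leader payoff 11.
- X: BR = D, leader payoff 3.
- Y: BR = B, leader payoff 7.
- Z: BR = B, leader payoff 2.
Player 2's induced payoffs are 11, 3, 7, 2, so Player 2 commits to W. Subgame-perfect outcome: (D, W) with payoffs (11, 11).

11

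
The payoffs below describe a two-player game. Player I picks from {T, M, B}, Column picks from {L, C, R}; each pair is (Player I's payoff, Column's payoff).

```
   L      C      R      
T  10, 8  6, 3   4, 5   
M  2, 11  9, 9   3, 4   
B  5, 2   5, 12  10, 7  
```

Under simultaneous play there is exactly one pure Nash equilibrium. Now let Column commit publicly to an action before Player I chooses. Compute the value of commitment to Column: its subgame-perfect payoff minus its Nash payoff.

1

Player I best-responds to each possible Column move:
- L: BR = T, leader payoff 8.
- C: BR = M, leader payoff 9.
- R: BR = B, leader payoff 7.
Column's induced payoffs are 8, 9, 7, so Column commits to C. Subgame-perfect outcome: (M, C) with payoffs (9, 9).
For the simultaneous game, intersect best replies.
Player I's best replies: L→T; C→M; R→B.
Column's best replies: T→L; M→L; B→C.
The unique mutual best reply is (T, L), giving (10, 8).
Column's commitment gain: 9 − 8 = 1.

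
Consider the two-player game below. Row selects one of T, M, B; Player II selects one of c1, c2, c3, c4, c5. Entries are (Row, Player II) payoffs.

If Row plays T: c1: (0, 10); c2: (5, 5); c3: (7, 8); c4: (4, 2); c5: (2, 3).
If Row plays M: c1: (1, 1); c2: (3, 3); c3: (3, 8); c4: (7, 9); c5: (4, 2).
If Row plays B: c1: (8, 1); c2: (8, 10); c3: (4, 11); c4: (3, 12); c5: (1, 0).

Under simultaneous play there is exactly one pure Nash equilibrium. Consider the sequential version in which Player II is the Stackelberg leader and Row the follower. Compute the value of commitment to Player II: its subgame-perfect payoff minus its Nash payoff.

1

Row best-responds to each possible Player II move:
- c1 → Row plays B (best of 0, 1, 8); Player II gets 1.
- c2 → Row plays B (best of 5, 3, 8); Player II gets 10.
- c3 → Row plays T (best of 7, 3, 4); Player II gets 8.
- c4 → Row plays M (best of 4, 7, 3); Player II gets 9.
- c5 → Row plays M (best of 2, 4, 1); Player II gets 2.
Among 1, 10, 8, 9, 2, the best is 10 at c2. Subgame-perfect outcome: (B, c2) with payoffs (8, 10).
Now find the simultaneous Nash equilibrium.
Row's best replies: c1→B; c2→B; c3→T; c4→M; c5→M.
Player II's best replies: T→c1; M→c4; B→c4.
Only (M, c4) has each player best-responding; Nash payoffs (7, 9).
Player II's commitment gain: 10 − 9 = 1.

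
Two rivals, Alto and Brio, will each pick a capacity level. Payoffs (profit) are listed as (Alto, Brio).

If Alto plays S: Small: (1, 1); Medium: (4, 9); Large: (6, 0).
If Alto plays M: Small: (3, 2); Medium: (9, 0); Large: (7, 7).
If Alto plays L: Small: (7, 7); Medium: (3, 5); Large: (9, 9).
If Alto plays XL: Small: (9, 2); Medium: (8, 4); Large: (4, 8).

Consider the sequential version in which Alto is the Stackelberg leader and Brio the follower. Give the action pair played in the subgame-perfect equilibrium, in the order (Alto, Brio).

(L, Large)

Work backward from Brio's decision.
- S: BR = Medium, leader payoff 4.
- M: BR = Large, leader payoff 7.
- L: BR = Large, leader payoff 9.
- XL: BR = Large, leader payoff 4.
Alto's induced payoffs are 4, 7, 9, 4, so Alto commits to L. Subgame-perfect outcome: (L, Large) with payoffs (9, 9).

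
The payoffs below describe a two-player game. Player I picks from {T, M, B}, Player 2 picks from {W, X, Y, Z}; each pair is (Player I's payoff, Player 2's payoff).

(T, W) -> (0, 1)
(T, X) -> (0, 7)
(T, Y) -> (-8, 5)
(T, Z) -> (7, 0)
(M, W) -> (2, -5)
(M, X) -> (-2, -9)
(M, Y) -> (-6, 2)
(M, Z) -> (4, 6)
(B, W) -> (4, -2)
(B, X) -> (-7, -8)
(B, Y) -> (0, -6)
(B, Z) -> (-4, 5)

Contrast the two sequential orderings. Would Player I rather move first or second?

first

If Player I leads: Player 2's best replies are T→X, M→Z, B→Z; Player I's induced payoffs 0, 4, -4; outcome (M, Z), payoffs (4, 6).
If Player 2 leads: Player I's best replies are W→B, X→T, Y→B, Z→T; Player 2's induced payoffs -2, 7, -6, 0; outcome (T, X), payoffs (0, 7).
Player I gets 4 moving first and 0 moving second, so Player I prefers to move first.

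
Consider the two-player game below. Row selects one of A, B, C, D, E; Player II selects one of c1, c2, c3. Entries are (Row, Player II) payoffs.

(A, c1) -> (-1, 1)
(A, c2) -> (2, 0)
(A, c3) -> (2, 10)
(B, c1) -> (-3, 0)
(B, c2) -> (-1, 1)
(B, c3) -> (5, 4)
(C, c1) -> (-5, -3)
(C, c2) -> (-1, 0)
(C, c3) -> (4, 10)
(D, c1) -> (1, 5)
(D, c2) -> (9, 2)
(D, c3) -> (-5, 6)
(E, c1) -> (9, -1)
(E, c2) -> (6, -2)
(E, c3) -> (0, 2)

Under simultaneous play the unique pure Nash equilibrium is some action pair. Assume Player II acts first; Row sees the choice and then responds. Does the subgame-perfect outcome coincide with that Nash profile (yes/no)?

yes

Solve by backward induction (Player II leads).
- c1: BR = E, leader payoff -1.
- c2: BR = D, leader payoff 2.
- c3: BR = B, leader payoff 4.
Maximizing over -1, 2, 4, Player II chooses c3. Subgame-perfect outcome: (B, c3) with payoffs (5, 4).
For the simultaneous game, intersect best replies.
Row's best replies: c1→E; c2→D; c3→B.
Player II's best replies: A→c3; B→c3; C→c3; D→c3; E→c3.
Only (B, c3) has each player best-responding; Nash payoffs (5, 4).
Sequential outcome (B, c3) coincides with the Nash profile (B, c3).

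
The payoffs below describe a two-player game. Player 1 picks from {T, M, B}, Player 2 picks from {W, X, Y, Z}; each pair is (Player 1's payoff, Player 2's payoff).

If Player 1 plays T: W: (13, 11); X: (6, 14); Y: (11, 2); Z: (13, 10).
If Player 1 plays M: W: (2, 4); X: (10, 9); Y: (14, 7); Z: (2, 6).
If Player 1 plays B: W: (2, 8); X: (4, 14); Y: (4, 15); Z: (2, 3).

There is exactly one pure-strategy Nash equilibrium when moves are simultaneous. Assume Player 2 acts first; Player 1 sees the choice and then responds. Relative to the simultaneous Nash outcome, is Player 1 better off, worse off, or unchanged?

better off

Work backward from Player 1's decision.
- W: BR = T, leader payoff 11.
- X: BR = M, leader payoff 9.
- Y: BR = M, leader payoff 7.
- Z: BR = T, leader payoff 10.
Among 11, 9, 7, 10, the best is 11 at W. Subgame-perfect outcome: (T, W) with payoffs (13, 11).
Now find the simultaneous Nash equilibrium.
Player 1's best replies: W→T; X→M; Y→M; Z→T.
Player 2's best replies: T→X; M→X; B→Y.
Only (M, X) has each player best-responding; Nash payoffs (10, 9).
Player 1 earns 13 sequentially versus 10 at the Nash outcome: better off.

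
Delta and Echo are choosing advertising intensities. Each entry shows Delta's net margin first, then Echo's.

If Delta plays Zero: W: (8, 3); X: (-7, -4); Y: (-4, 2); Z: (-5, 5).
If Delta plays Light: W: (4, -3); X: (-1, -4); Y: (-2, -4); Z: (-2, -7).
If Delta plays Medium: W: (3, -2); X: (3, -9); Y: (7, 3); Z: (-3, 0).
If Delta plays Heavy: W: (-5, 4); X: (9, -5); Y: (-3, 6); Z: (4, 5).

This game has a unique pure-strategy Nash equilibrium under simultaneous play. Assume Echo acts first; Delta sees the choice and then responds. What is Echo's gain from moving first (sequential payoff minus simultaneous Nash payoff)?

Backward induction with Echo moving first.
- W → Delta plays Zero (best of 8, 4, 3, -5); Echo gets 3.
- X → Delta plays Heavy (best of -7, -1, 3, 9); Echo gets -5.
- Y → Delta plays Medium (best of -4, -2, 7, -3); Echo gets 3.
- Z → Delta plays Heavy (best of -5, -2, -3, 4); Echo gets 5.
Echo's induced payoffs are 3, -5, 3, 5, so Echo commits to Z. Subgame-perfect outcome: (Heavy, Z) with payoffs (4, 5).
Under simultaneous play:
Delta's best replies: W→Zero; X→Heavy; Y→Medium; Z→Heavy.
Echo's best replies: Zero→Z; Light→W; Medium→Y; Heavy→Y.
The unique mutual best reply is (Medium, Y), giving (7, 3).
Echo's commitment gain: 5 − 3 = 2.

2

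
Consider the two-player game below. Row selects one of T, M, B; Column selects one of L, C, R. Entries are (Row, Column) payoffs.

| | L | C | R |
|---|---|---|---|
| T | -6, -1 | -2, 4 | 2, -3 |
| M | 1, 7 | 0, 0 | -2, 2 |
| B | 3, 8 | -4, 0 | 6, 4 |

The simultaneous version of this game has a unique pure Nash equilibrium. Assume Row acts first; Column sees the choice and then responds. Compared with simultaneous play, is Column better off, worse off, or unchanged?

Work backward from Column's decision.
- T: BR = C, leader payoff -2.
- M: BR = L, leader payoff 1.
- B: BR = L, leader payoff 3.
Row's induced payoffs are -2, 1, 3, so Row commits to B. Subgame-perfect outcome: (B, L) with payoffs (3, 8).
Now find the simultaneous Nash equilibrium.
Row's best replies: L→B; C→M; R→B.
Column's best replies: T→C; M→L; B→L.
Only (B, L) has each player best-responding; Nash payoffs (3, 8).
Column earns 8 sequentially versus 8 at the Nash outcome: unchanged.

unchanged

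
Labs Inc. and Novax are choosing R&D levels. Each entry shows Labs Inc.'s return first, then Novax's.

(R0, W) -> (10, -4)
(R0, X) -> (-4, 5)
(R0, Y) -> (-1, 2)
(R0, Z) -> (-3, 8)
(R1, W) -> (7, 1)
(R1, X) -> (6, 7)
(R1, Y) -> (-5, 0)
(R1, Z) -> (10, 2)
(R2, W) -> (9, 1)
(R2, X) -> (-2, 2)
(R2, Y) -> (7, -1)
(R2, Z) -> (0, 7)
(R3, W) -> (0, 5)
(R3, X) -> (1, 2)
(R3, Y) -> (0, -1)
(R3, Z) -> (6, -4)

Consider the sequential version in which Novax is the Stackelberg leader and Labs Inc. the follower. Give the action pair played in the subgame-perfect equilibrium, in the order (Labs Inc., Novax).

(R1, X)

Solve by backward induction (Novax leads).
- W: BR = R0, leader payoff -4.
- X: BR = R1, leader payoff 7.
- Y: BR = R2, leader payoff -1.
- Z: BR = R1, leader payoff 2.
Novax's induced payoffs are -4, 7, -1, 2, so Novax commits to X. Subgame-perfect outcome: (R1, X) with payoffs (6, 7).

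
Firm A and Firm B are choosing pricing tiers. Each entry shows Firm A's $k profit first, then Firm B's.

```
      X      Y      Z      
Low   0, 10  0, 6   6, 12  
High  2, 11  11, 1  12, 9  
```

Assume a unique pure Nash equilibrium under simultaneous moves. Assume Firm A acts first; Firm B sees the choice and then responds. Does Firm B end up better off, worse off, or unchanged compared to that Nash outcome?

Backward induction with Firm A moving first.
- Low: Firm B compares 10, 6, 12 and picks Z; Firm A would get 6.
- High: Firm B compares 11, 1, 9 and picks X; Firm A would get 2.
Among 6, 2, the best is 6 at Low. Subgame-perfect outcome: (Low, Z) with payoffs (6, 12).
Under simultaneous play:
Firm A's best replies: X→High; Y→High; Z→High.
Firm B's best replies: Low→Z; High→X.
Only (High, X) has each player best-responding; Nash payoffs (2, 11).
Firm B earns 12 sequentially versus 11 at the Nash outcome: better off.

better off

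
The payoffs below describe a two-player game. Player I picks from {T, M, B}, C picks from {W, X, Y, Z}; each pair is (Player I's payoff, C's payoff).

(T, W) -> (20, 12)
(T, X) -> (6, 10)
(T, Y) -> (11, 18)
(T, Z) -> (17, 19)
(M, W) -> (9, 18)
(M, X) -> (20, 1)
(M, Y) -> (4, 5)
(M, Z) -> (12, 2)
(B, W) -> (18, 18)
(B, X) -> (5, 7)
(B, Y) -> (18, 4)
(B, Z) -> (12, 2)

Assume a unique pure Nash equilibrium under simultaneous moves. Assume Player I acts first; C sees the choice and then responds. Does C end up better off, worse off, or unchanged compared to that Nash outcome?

Solve by backward induction (Player I leads).
- T → C plays Z (best of 12, 10, 18, 19); Player I gets 17.
- M → C plays W (best of 18, 1, 5, 2); Player I gets 9.
- B → C plays W (best of 18, 7, 4, 2); Player I gets 18.
Player I's induced payoffs are 17, 9, 18, so Player I commits to B. Subgame-perfect outcome: (B, W) with payoffs (18, 18).
For the simultaneous game, intersect best replies.
Player I's best replies: W→T; X→M; Y→B; Z→T.
C's best replies: T→Z; M→W; B→W.
Only (T, Z) has each player best-responding; Nash payoffs (17, 19).
C earns 18 sequentially versus 19 at the Nash outcome: worse off.

worse off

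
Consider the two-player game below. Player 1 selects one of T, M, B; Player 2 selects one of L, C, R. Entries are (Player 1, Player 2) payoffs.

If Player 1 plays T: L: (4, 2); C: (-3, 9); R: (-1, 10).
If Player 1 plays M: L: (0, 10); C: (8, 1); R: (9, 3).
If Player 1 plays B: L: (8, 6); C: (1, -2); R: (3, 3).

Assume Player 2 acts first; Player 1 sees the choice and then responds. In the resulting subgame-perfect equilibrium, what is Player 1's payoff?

8

Player 1 best-responds to each possible Player 2 move:
- L: Player 1 compares 4, 0, 8 and picks B; Player 2 would get 6.
- C: Player 1 compares -3, 8, 1 and picks M; Player 2 would get 1.
- R: Player 1 compares -1, 9, 3 and picks M; Player 2 would get 3.
Maximizing over 6, 1, 3, Player 2 chooses L. Subgame-perfect outcome: (B, L) with payoffs (8, 6).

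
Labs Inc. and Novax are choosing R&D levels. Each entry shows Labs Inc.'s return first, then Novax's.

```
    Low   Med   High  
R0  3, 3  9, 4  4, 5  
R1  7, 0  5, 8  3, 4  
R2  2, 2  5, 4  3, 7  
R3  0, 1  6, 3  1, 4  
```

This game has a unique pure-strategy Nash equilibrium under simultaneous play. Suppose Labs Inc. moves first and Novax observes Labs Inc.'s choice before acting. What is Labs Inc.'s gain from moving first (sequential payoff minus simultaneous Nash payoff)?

Work backward from Novax's decision.
- R0: BR = High, leader payoff 4.
- R1: BR = Med, leader payoff 5.
- R2: BR = High, leader payoff 3.
- R3: BR = High, leader payoff 1.
Among 4, 5, 3, 1, the best is 5 at R1. Subgame-perfect outcome: (R1, Med) with payoffs (5, 8).
For the simultaneous game, intersect best replies.
Labs Inc.'s best replies: Low→R1; Med→R0; High→R0.
Novax's best replies: R0→High; R1→Med; R2→High; R3→High.
The unique mutual best reply is (R0, High), giving (4, 5).
Labs Inc.'s commitment gain: 5 − 4 = 1.

1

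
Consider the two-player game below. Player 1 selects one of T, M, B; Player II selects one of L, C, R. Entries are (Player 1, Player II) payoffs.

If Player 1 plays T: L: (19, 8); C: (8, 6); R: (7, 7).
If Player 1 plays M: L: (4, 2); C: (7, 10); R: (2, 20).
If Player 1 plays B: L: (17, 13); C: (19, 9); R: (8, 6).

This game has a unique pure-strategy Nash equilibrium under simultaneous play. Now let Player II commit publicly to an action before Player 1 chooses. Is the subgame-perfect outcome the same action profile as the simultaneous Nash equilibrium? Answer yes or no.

Work backward from Player 1's decision.
- L: Player 1 compares 19, 4, 17 and picks T; Player II would get 8.
- C: Player 1 compares 8, 7, 19 and picks B; Player II would get 9.
- R: Player 1 compares 7, 2, 8 and picks B; Player II would get 6.
Among 8, 9, 6, the best is 9 at C. Subgame-perfect outcome: (B, C) with payoffs (19, 9).
Under simultaneous play:
Player 1's best replies: L→T; C→B; R→B.
Player II's best replies: T→L; M→R; B→L.
Only (T, L) has each player best-responding; Nash payoffs (19, 8).
Sequential outcome (B, C) differs from the Nash profile (T, L).

no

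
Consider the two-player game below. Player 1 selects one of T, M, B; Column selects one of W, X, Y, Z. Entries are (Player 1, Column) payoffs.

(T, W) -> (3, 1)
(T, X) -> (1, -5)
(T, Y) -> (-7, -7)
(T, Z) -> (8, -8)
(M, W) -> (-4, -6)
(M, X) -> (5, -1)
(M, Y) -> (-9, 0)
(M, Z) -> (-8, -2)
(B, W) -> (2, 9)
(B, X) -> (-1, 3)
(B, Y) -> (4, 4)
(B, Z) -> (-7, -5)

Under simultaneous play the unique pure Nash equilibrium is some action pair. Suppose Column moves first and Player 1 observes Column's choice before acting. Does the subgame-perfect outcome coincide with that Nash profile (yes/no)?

no

Work backward from Player 1's decision.
- W: BR = T, leader payoff 1.
- X: BR = M, leader payoff -1.
- Y: BR = B, leader payoff 4.
- Z: BR = T, leader payoff -8.
Column's induced payoffs are 1, -1, 4, -8, so Column commits to Y. Subgame-perfect outcome: (B, Y) with payoffs (4, 4).
For the simultaneous game, intersect best replies.
Player 1's best replies: W→T; X→M; Y→B; Z→T.
Column's best replies: T→W; M→Y; B→W.
The unique mutual best reply is (T, W), giving (3, 1).
Sequential outcome (B, Y) differs from the Nash profile (T, W).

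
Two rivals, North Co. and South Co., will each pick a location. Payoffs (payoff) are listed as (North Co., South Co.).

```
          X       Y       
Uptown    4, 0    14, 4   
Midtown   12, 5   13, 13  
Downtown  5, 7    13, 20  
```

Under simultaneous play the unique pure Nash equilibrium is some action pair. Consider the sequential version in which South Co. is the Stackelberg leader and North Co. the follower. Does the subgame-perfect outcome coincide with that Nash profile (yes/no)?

North Co. best-responds to each possible South Co. move:
- X → North Co. plays Midtown (best of 4, 12, 5); South Co. gets 5.
- Y → North Co. plays Uptown (best of 14, 13, 13); South Co. gets 4.
Maximizing over 5, 4, South Co. chooses X. Subgame-perfect outcome: (Midtown, X) with payoffs (12, 5).
Now find the simultaneous Nash equilibrium.
North Co.'s best replies: X→Midtown; Y→Uptown.
South Co.'s best replies: Uptown→Y; Midtown→Y; Downtown→Y.
The unique mutual best reply is (Uptown, Y), giving (14, 4).
Sequential outcome (Midtown, X) differs from the Nash profile (Uptown, Y).

no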